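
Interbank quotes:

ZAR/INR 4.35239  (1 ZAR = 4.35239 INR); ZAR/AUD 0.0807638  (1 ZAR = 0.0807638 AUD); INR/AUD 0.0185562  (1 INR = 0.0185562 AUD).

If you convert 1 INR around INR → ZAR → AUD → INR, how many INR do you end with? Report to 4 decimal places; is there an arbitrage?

1.0000 (no arbitrage)

Around INR → ZAR → AUD → INR: 1 ÷ 4.35239 × 0.0807638 ÷ 0.0185562 = 1.000000
Product ≈ 1 (deviation 0.000%, within rounding noise).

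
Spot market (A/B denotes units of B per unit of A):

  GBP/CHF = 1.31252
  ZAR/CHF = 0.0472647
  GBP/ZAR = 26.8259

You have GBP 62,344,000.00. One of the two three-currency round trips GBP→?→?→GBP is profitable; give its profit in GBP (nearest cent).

Profitable loop is GBP → CHF → ZAR → GBP:
GBP 62,344,000.00 × 1.31252 = CHF 81,827,746.88
CHF 81,827,746.88 ÷ 0.0472647 = ZAR 1,731,265,550.82
ZAR 1,731,265,550.82 ÷ 26.8259 = GBP 64,537,091.05
Profit = GBP 64,537,091.05 − GBP 62,344,000.00

Profit: GBP 2,193,091.05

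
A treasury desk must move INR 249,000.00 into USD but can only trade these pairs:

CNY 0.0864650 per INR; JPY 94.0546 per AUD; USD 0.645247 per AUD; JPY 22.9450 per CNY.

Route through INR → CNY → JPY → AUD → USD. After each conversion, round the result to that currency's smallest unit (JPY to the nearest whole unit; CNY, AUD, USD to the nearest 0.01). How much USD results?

INR 249,000.00 × 0.0864650 = CNY 21,529.78
CNY 21,529.78 × 22.9450 = JPY 494,001
JPY 494,001 ÷ 94.0546 = AUD 5,252.28
AUD 5,252.28 × 0.645247 = USD 3,389.02

USD 3,389.02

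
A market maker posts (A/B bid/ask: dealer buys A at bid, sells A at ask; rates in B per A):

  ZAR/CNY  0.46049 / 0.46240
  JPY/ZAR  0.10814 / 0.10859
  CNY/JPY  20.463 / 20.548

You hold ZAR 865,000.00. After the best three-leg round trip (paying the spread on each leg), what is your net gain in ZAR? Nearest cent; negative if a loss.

Best loop ZAR → CNY → JPY → ZAR:
ZAR 865,000.00 × 0.46049 (sell ZAR at bid) = CNY 398,323.85
CNY 398,323.85 × 20.463 (sell CNY at bid) = JPY 8,150,901
JPY 8,150,901 × 0.10814 (sell JPY at bid) = ZAR 881,438.43

Net profit: ZAR 16,438.43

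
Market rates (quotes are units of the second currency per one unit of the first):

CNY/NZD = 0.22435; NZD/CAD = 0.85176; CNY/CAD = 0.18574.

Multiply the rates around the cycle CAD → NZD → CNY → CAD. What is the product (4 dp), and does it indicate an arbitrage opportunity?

0.9720 (arbitrage exists)

Around CAD → NZD → CNY → CAD: 1 ÷ 0.85176 ÷ 0.22435 × 0.18574 = 0.971991
Product < 1; profitable direction is CAD → CNY → NZD → CAD.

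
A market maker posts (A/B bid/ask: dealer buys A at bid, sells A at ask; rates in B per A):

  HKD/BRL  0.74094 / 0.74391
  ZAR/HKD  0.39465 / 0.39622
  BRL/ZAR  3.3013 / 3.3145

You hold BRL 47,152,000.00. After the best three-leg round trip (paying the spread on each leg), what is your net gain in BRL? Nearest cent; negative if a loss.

Net profit: BRL 1,112,221.43

Best loop BRL → HKD → ZAR → BRL:
BRL 47,152,000.00 ÷ 0.74391 (buy HKD at ask) = HKD 63,384,011.51
HKD 63,384,011.51 ÷ 0.39622 (buy ZAR at ask) = ZAR 159,971,761.92
ZAR 159,971,761.92 ÷ 3.3145 (buy BRL at ask) = BRL 48,264,221.43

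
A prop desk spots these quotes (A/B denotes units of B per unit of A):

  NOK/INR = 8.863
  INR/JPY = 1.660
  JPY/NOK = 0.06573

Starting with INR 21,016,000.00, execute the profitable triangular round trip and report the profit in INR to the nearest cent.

Profit: INR 715,894.61

Profitable loop is INR → NOK → JPY → INR:
INR 21,016,000.00 ÷ 8.863 = NOK 2,371,206.14
NOK 2,371,206.14 ÷ 0.06573 = JPY 36,074,945
JPY 36,074,945 ÷ 1.660 = INR 21,731,894.61
Profit = INR 21,731,894.61 − INR 21,016,000.00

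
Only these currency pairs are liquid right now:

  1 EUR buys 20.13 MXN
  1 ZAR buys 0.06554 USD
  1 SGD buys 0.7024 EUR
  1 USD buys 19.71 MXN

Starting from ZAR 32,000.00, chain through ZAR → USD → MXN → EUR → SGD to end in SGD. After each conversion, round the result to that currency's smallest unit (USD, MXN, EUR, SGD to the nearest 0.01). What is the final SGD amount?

ZAR 32,000.00 × 0.06554 = USD 2,097.28
USD 2,097.28 × 19.71 = MXN 41,337.39
MXN 41,337.39 ÷ 20.13 = EUR 2,053.52
EUR 2,053.52 ÷ 0.7024 = SGD 2,923.58

SGD 2,923.58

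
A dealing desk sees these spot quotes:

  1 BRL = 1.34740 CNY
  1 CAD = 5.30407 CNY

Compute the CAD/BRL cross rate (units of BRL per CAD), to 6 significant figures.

CAD/BRL = 3.93652

1 CAD × 5.30407 = 5.30407 CNY
5.30407 CNY ÷ 1.34740 = 3.93652 BRL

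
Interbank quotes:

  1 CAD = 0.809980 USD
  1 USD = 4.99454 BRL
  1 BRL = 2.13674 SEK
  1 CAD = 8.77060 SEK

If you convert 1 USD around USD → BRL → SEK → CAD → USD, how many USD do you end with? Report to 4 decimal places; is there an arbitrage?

Around USD → BRL → SEK → CAD → USD: 1 × 4.99454 × 2.13674 ÷ 8.77060 × 0.809980 = 0.985581
Product < 1; profitable direction is USD → CAD → SEK → BRL → USD.

0.9856 (arbitrage exists)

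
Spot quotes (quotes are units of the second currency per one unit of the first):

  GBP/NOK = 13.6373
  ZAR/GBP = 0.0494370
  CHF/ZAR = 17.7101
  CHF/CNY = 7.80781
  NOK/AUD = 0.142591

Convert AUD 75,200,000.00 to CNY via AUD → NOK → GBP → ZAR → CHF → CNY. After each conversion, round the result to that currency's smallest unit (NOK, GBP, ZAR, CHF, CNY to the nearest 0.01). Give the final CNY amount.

AUD 75,200,000.00 ÷ 0.142591 = NOK 527,382,513.62
NOK 527,382,513.62 ÷ 13.6373 = GBP 38,672,062.18
GBP 38,672,062.18 ÷ 0.0494370 = ZAR 782,249,371.52
ZAR 782,249,371.52 ÷ 17.7101 = CHF 44,169,675.58
CHF 44,169,675.58 × 7.80781 = CNY 344,868,434.69

CNY 344,868,434.69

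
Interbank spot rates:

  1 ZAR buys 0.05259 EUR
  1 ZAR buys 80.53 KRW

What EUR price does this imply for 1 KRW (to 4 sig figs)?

1 KRW ÷ 80.53 = 0.0124177 ZAR
0.0124177 ZAR × 0.05259 = 0.000653049 EUR

KRW/EUR = 0.0006530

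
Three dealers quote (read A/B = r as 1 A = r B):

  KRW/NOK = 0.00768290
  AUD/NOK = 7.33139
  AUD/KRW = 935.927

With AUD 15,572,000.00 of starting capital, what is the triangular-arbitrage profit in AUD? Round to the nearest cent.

Profitable loop is AUD → NOK → KRW → AUD:
AUD 15,572,000.00 × 7.33139 = NOK 114,164,405.08
NOK 114,164,405.08 ÷ 0.00768290 = KRW 14,859,545,885
KRW 14,859,545,885 ÷ 935.927 = AUD 15,876,821.47
Profit = AUD 15,876,821.47 − AUD 15,572,000.00

Profit: AUD 304,821.47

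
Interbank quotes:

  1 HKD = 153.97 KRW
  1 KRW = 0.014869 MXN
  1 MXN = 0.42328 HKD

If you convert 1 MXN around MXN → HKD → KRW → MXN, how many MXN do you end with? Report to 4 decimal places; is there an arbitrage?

0.9690 (arbitrage exists)

Around MXN → HKD → KRW → MXN: 1 × 0.42328 × 153.97 × 0.014869 = 0.969049
Product < 1; profitable direction is MXN → KRW → HKD → MXN.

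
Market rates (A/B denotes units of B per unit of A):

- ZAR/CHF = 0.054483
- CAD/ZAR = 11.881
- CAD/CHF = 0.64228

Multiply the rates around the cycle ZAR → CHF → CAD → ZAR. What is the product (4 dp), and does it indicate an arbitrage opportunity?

1.0078 (arbitrage exists)

Around ZAR → CHF → CAD → ZAR: 1 × 0.054483 ÷ 0.64228 × 11.881 = 1.007835
Product > 1; profitable direction is ZAR → CHF → CAD → ZAR.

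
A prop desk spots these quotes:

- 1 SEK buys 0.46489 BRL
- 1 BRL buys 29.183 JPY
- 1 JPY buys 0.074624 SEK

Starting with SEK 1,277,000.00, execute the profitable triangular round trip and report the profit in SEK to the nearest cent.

Profitable loop is SEK → BRL → JPY → SEK:
SEK 1,277,000.00 × 0.46489 = BRL 593,664.53
BRL 593,664.53 × 29.183 = JPY 17,324,912
JPY 17,324,912 × 0.074624 = SEK 1,292,854.23
Profit = SEK 1,292,854.23 − SEK 1,277,000.00

Profit: SEK 15,854.23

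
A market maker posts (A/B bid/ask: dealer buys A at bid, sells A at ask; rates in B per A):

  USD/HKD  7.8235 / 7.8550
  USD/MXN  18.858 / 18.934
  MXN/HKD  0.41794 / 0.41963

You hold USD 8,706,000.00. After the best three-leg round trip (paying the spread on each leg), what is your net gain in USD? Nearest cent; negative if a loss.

Best loop USD → MXN → HKD → USD:
USD 8,706,000.00 × 18.858 (sell USD at bid) = MXN 164,177,748.00
MXN 164,177,748.00 × 0.41794 (sell MXN at bid) = HKD 68,616,448.00
HKD 68,616,448.00 ÷ 7.8550 (buy USD at ask) = USD 8,735,384.85

Net profit: USD 29,384.85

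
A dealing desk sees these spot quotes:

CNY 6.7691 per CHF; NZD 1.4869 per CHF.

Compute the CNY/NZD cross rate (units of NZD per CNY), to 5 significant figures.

CNY/NZD = 0.21966

1 CNY ÷ 6.7691 = 0.14773 CHF
0.14773 CHF × 1.4869 = 0.21966 NZD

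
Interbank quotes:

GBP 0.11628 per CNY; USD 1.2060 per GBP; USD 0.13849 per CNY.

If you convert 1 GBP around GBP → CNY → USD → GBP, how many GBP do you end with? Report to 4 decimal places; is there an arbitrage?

Around GBP → CNY → USD → GBP: 1 ÷ 0.11628 × 0.13849 ÷ 1.2060 = 0.987566
Product < 1; profitable direction is GBP → USD → CNY → GBP.

0.9876 (arbitrage exists)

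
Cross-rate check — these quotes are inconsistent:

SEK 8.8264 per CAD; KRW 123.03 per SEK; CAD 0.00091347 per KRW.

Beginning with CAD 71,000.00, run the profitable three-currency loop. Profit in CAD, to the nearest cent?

Profitable loop is CAD → KRW → SEK → CAD:
CAD 71,000.00 ÷ 0.00091347 = KRW 77,725,596
KRW 77,725,596 ÷ 123.03 = SEK 631,761.32
SEK 631,761.32 ÷ 8.8264 = CAD 71,576.33
Profit = CAD 71,576.33 − CAD 71,000.00

Profit: CAD 576.33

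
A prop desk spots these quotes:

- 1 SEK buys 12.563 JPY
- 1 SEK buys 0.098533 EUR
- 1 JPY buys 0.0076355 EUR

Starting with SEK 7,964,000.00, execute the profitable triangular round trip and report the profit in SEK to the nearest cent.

Profit: SEK 216,542.70

Profitable loop is SEK → EUR → JPY → SEK:
SEK 7,964,000.00 × 0.098533 = EUR 784,716.81
EUR 784,716.81 ÷ 0.0076355 = JPY 102,772,158
JPY 102,772,158 ÷ 12.563 = SEK 8,180,542.70
Profit = SEK 8,180,542.70 − SEK 7,964,000.00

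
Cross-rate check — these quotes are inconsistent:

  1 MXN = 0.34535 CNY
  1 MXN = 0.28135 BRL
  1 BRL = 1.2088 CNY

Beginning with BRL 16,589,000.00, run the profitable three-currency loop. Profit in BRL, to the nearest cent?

Profit: BRL 256,282.42

Profitable loop is BRL → MXN → CNY → BRL:
BRL 16,589,000.00 ÷ 0.28135 = MXN 58,962,146.79
MXN 58,962,146.79 × 0.34535 = CNY 20,362,577.39
CNY 20,362,577.39 ÷ 1.2088 = BRL 16,845,282.42
Profit = BRL 16,845,282.42 − BRL 16,589,000.00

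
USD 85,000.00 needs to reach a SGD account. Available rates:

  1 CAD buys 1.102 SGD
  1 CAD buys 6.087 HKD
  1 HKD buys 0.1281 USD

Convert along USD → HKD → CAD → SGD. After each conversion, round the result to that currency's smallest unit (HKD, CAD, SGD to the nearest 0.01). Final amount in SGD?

SGD 120,129.06

USD 85,000.00 ÷ 0.1281 = HKD 663,544.11
HKD 663,544.11 ÷ 6.087 = CAD 109,010.04
CAD 109,010.04 × 1.102 = SGD 120,129.06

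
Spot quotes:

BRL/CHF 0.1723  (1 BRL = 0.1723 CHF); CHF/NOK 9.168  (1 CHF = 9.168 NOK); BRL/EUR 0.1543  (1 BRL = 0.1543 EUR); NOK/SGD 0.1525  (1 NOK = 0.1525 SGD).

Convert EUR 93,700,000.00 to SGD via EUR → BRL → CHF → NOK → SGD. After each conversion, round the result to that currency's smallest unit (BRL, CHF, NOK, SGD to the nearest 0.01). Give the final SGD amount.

EUR 93,700,000.00 ÷ 0.1543 = BRL 607,258,587.17
BRL 607,258,587.17 × 0.1723 = CHF 104,630,654.57
CHF 104,630,654.57 × 9.168 = NOK 959,253,841.10
NOK 959,253,841.10 × 0.1525 = SGD 146,286,210.77

SGD 146,286,210.77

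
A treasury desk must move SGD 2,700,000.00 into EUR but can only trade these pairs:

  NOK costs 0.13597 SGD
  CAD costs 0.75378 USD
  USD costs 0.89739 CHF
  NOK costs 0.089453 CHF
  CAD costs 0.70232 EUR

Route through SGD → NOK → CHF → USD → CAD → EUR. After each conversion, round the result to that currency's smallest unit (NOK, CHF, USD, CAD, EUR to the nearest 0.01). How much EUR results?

SGD 2,700,000.00 ÷ 0.13597 = NOK 19,857,321.47
NOK 19,857,321.47 × 0.089453 = CHF 1,776,296.98
CHF 1,776,296.98 ÷ 0.89739 = USD 1,979,403.58
USD 1,979,403.58 ÷ 0.75378 = CAD 2,625,969.89
CAD 2,625,969.89 × 0.70232 = EUR 1,844,271.17

EUR 1,844,271.17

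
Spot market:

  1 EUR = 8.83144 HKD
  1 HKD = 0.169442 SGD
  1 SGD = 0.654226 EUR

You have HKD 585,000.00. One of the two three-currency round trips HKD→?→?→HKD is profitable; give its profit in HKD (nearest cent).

Profitable loop is HKD → EUR → SGD → HKD:
HKD 585,000.00 ÷ 8.83144 = EUR 66,240.61
EUR 66,240.61 ÷ 0.654226 = SGD 101,250.35
SGD 101,250.35 ÷ 0.169442 = HKD 597,551.68
Profit = HKD 597,551.68 − HKD 585,000.00

Profit: HKD 12,551.68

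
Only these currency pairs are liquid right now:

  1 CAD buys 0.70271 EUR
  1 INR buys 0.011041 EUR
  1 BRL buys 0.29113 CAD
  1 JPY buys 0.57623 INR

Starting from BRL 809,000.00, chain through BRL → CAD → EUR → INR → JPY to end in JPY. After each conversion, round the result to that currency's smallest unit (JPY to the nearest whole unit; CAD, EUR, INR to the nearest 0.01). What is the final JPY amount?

JPY 26,014,012

BRL 809,000.00 × 0.29113 = CAD 235,524.17
CAD 235,524.17 × 0.70271 = EUR 165,505.19
EUR 165,505.19 ÷ 0.011041 = INR 14,990,054.34
INR 14,990,054.34 ÷ 0.57623 = JPY 26,014,012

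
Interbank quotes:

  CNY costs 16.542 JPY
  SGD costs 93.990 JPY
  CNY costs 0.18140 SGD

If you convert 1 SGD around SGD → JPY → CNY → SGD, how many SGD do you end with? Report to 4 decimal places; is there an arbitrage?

1.0307 (arbitrage exists)

Around SGD → JPY → CNY → SGD: 1 × 93.990 ÷ 16.542 × 0.18140 = 1.030697
Product > 1; profitable direction is SGD → JPY → CNY → SGD.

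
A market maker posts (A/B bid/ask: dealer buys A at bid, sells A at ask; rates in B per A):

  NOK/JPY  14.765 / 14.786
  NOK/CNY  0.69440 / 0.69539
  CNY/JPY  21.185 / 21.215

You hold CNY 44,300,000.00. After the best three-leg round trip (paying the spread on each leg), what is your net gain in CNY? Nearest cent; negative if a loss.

Best loop CNY → NOK → JPY → CNY:
CNY 44,300,000.00 ÷ 0.69539 (buy NOK at ask) = NOK 63,705,258.92
NOK 63,705,258.92 × 14.765 (sell NOK at bid) = JPY 940,608,148
JPY 940,608,148 ÷ 21.215 (buy CNY at ask) = CNY 44,336,938.39

Net profit: CNY 36,938.39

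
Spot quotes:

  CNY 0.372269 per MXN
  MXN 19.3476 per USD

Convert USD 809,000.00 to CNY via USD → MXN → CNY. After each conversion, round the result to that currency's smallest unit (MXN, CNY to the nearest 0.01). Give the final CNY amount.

USD 809,000.00 × 19.3476 = MXN 15,652,208.40
MXN 15,652,208.40 × 0.372269 = CNY 5,826,831.97

CNY 5,826,831.97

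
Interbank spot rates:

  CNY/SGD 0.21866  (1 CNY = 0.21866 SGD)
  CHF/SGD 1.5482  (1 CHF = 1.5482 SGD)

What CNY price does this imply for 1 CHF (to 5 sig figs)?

CHF/CNY = 7.0804

1 CHF × 1.5482 = 1.5482 SGD
1.5482 SGD ÷ 0.21866 = 7.0804 CNY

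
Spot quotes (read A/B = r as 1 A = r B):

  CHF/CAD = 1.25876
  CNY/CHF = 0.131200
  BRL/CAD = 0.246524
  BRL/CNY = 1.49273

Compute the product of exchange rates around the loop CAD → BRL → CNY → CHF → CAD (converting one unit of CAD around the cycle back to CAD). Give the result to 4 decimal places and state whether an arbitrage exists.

1.0000 (no arbitrage)

Around CAD → BRL → CNY → CHF → CAD: 1 ÷ 0.246524 × 1.49273 × 0.131200 × 1.25876 = 0.999997
Product ≈ 1 (deviation 0.000%, within rounding noise).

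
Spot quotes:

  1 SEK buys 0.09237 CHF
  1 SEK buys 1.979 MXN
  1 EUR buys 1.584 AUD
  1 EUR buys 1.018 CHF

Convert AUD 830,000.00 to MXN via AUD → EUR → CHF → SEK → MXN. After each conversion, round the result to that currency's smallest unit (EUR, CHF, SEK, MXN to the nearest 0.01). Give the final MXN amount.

AUD 830,000.00 ÷ 1.584 = EUR 523,989.90
EUR 523,989.90 × 1.018 = CHF 533,421.72
CHF 533,421.72 ÷ 0.09237 = SEK 5,774,837.28
SEK 5,774,837.28 × 1.979 = MXN 11,428,402.98

MXN 11,428,402.98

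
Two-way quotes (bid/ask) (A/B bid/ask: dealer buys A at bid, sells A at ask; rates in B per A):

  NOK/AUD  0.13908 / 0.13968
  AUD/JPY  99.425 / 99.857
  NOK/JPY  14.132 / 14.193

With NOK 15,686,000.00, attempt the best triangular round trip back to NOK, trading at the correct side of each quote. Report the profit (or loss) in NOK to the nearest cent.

Best loop NOK → JPY → AUD → NOK:
NOK 15,686,000.00 × 14.132 (sell NOK at bid) = JPY 221,674,552
JPY 221,674,552 ÷ 99.857 (buy AUD at ask) = AUD 2,219,920.01
AUD 2,219,920.01 ÷ 0.13968 (buy NOK at ask) = NOK 15,892,898.09

Net profit: NOK 206,898.09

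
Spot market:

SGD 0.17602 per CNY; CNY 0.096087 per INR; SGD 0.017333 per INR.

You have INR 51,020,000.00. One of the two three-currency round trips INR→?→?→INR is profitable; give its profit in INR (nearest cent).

Profitable loop is INR → SGD → CNY → INR:
INR 51,020,000.00 × 0.017333 = SGD 884,329.66
SGD 884,329.66 ÷ 0.17602 = CNY 5,024,029.43
CNY 5,024,029.43 ÷ 0.096087 = INR 52,286,255.46
Profit = INR 52,286,255.46 − INR 51,020,000.00

Profit: INR 1,266,255.46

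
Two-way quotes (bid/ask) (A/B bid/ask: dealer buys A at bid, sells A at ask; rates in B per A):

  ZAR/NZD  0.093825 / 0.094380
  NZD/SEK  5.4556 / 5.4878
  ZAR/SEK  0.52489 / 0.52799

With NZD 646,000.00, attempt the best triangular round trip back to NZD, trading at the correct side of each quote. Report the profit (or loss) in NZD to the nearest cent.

Net profit: NZD 8,670.19

Best loop NZD → ZAR → SEK → NZD:
NZD 646,000.00 ÷ 0.094380 (buy ZAR at ask) = ZAR 6,844,670.48
ZAR 6,844,670.48 × 0.52489 (sell ZAR at bid) = SEK 3,592,699.09
SEK 3,592,699.09 ÷ 5.4878 (buy NZD at ask) = NZD 654,670.19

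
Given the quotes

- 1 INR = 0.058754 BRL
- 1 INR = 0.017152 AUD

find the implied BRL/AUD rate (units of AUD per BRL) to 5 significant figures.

1 BRL ÷ 0.058754 = 17.0201 INR
17.0201 INR × 0.017152 = 0.291929 AUD

BRL/AUD = 0.29193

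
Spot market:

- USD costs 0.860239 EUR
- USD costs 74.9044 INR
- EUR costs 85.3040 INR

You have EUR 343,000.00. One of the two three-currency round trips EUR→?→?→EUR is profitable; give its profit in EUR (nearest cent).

Profitable loop is EUR → USD → INR → EUR:
EUR 343,000.00 ÷ 0.860239 = USD 398,726.40
USD 398,726.40 × 74.9044 = INR 29,866,361.79
INR 29,866,361.79 ÷ 85.3040 = EUR 350,116.78
Profit = EUR 350,116.78 − EUR 343,000.00

Profit: EUR 7,116.78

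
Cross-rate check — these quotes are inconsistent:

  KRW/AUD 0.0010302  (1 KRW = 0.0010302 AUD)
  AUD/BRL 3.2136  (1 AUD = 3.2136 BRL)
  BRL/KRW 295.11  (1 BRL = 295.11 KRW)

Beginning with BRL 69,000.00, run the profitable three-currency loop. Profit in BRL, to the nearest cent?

Profit: BRL 1,623.92

Profitable loop is BRL → AUD → KRW → BRL:
BRL 69,000.00 ÷ 3.2136 = AUD 21,471.25
AUD 21,471.25 ÷ 0.0010302 = KRW 20,841,824
KRW 20,841,824 ÷ 295.11 = BRL 70,623.92
Profit = BRL 70,623.92 − BRL 69,000.00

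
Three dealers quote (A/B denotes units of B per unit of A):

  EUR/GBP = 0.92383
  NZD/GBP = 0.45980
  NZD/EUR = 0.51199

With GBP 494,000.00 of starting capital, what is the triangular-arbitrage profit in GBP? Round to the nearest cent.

Profit: GBP 14,172.92

Profitable loop is GBP → NZD → EUR → GBP:
GBP 494,000.00 ÷ 0.45980 = NZD 1,074,380.17
NZD 1,074,380.17 × 0.51199 = EUR 550,071.90
EUR 550,071.90 × 0.92383 = GBP 508,172.92
Profit = GBP 508,172.92 − GBP 494,000.00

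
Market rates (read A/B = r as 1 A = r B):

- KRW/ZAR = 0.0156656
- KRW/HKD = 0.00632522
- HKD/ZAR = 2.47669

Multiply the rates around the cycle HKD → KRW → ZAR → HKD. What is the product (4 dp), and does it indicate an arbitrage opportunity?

1.0000 (no arbitrage)

Around HKD → KRW → ZAR → HKD: 1 ÷ 0.00632522 × 0.0156656 ÷ 2.47669 = 0.999999
Product ≈ 1 (deviation 0.000%, within rounding noise).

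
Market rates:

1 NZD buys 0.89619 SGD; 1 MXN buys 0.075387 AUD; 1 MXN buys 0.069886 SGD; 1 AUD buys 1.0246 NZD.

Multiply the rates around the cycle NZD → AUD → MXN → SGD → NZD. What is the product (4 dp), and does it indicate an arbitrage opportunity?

Around NZD → AUD → MXN → SGD → NZD: 1 ÷ 1.0246 ÷ 0.075387 × 0.069886 ÷ 0.89619 = 1.009577
Product > 1; profitable direction is NZD → AUD → MXN → SGD → NZD.

1.0096 (arbitrage exists)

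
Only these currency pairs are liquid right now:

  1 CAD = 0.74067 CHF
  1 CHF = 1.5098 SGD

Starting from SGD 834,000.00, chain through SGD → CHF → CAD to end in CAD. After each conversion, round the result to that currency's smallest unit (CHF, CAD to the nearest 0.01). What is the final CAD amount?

SGD 834,000.00 ÷ 1.5098 = CHF 552,391.05
CHF 552,391.05 ÷ 0.74067 = CAD 745,799.14

CAD 745,799.14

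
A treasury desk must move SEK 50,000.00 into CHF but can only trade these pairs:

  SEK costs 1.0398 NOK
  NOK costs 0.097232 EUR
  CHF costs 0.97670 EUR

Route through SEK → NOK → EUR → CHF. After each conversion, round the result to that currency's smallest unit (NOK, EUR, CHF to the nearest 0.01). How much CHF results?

CHF 5,175.68

SEK 50,000.00 × 1.0398 = NOK 51,990.00
NOK 51,990.00 × 0.097232 = EUR 5,055.09
EUR 5,055.09 ÷ 0.97670 = CHF 5,175.68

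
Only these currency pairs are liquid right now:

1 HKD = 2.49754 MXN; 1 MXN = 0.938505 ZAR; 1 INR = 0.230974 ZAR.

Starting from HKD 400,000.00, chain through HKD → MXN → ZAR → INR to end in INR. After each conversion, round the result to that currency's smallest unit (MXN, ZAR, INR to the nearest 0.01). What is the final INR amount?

INR 4,059,251.30

HKD 400,000.00 × 2.49754 = MXN 999,016.00
MXN 999,016.00 × 0.938505 = ZAR 937,581.51
ZAR 937,581.51 ÷ 0.230974 = INR 4,059,251.30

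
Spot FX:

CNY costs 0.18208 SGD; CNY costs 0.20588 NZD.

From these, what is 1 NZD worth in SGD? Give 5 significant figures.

NZD/SGD = 0.88440

1 NZD ÷ 0.20588 = 4.8572 CNY
4.8572 CNY × 0.18208 = 0.884399 SGD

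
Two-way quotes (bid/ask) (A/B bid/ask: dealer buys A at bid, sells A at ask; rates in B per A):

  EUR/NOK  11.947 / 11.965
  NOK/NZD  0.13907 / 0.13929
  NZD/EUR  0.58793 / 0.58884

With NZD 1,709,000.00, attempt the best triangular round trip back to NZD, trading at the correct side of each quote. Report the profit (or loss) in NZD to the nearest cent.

Net profit: NZD 32,454.44

Best loop NZD → NOK → EUR → NZD:
NZD 1,709,000.00 ÷ 0.13929 (buy NOK at ask) = NOK 12,269,366.07
NOK 12,269,366.07 ÷ 11.965 (buy EUR at ask) = EUR 1,025,438.03
EUR 1,025,438.03 ÷ 0.58884 (buy NZD at ask) = NZD 1,741,454.44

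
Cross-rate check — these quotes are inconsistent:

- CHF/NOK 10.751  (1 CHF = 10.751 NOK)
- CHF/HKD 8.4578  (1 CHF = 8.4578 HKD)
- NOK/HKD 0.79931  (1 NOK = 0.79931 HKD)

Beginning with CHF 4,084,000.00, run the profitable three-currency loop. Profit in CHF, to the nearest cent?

Profit: CHF 65,468.10

Profitable loop is CHF → NOK → HKD → CHF:
CHF 4,084,000.00 × 10.751 = NOK 43,907,084.00
NOK 43,907,084.00 × 0.79931 = HKD 35,095,371.31
HKD 35,095,371.31 ÷ 8.4578 = CHF 4,149,468.10
Profit = CHF 4,149,468.10 − CHF 4,084,000.00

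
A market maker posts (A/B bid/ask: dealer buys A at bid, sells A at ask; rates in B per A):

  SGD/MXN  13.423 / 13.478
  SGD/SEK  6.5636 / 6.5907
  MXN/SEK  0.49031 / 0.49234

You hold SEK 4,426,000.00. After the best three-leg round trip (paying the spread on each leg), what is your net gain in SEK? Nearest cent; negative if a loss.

Net result: SEK -6,224.53 (no profitable arbitrage after spreads)

Best loop SEK → SGD → MXN → SEK:
SEK 4,426,000.00 ÷ 6.5907 (buy SGD at ask) = SGD 671,552.34
SGD 671,552.34 × 13.423 (sell SGD at bid) = MXN 9,014,247.05
MXN 9,014,247.05 × 0.49031 (sell MXN at bid) = SEK 4,419,775.47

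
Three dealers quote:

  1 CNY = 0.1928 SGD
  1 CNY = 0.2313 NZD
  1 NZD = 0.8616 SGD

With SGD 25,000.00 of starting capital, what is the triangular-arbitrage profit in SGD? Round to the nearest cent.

Profitable loop is SGD → CNY → NZD → SGD:
SGD 25,000.00 ÷ 0.1928 = CNY 129,668.05
CNY 129,668.05 × 0.2313 = NZD 29,992.22
NZD 29,992.22 × 0.8616 = SGD 25,841.30
Profit = SGD 25,841.30 − SGD 25,000.00

Profit: SGD 841.30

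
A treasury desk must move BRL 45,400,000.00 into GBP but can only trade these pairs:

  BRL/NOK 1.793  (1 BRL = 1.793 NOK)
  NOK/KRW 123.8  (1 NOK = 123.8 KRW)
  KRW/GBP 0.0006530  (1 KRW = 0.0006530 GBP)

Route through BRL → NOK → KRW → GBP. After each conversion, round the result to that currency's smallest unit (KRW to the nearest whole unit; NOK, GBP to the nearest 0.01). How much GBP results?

BRL 45,400,000.00 × 1.793 = NOK 81,402,200.00
NOK 81,402,200.00 × 123.8 = KRW 10,077,592,360
KRW 10,077,592,360 × 0.0006530 = GBP 6,580,667.81

GBP 6,580,667.81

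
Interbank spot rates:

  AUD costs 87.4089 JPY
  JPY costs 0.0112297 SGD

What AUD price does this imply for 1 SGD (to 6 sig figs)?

SGD/AUD = 1.01877

1 SGD ÷ 0.0112297 = 89.0496 JPY
89.0496 JPY ÷ 87.4089 = 1.01877 AUD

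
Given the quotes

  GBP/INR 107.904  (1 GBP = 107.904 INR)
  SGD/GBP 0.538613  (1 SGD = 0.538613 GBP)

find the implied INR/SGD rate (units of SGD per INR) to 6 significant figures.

INR/SGD = 0.0172062

1 INR ÷ 107.904 = 0.0092675 GBP
0.0092675 GBP ÷ 0.538613 = 0.0172062 SGD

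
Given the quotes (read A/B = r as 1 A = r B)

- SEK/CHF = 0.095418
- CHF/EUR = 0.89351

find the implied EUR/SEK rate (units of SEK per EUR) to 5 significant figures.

1 EUR ÷ 0.89351 = 1.11918 CHF
1.11918 CHF ÷ 0.095418 = 11.7293 SEK

EUR/SEK = 11.729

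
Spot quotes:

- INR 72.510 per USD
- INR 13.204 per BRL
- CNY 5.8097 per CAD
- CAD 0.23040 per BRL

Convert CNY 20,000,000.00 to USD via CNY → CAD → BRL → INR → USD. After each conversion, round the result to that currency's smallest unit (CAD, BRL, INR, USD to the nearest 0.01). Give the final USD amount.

USD 2,720,830.11

CNY 20,000,000.00 ÷ 5.8097 = CAD 3,442,518.55
CAD 3,442,518.55 ÷ 0.23040 = BRL 14,941,486.76
BRL 14,941,486.76 × 13.204 = INR 197,287,391.18
INR 197,287,391.18 ÷ 72.510 = USD 2,720,830.11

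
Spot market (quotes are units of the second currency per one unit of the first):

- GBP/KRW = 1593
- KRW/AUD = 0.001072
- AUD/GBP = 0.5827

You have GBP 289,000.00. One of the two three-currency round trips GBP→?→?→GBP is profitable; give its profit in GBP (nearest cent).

Profit: GBP 1,430.53

Profitable loop is GBP → AUD → KRW → GBP:
GBP 289,000.00 ÷ 0.5827 = AUD 495,967.05
AUD 495,967.05 ÷ 0.001072 = KRW 462,655,830
KRW 462,655,830 ÷ 1593 = GBP 290,430.53
Profit = GBP 290,430.53 − GBP 289,000.00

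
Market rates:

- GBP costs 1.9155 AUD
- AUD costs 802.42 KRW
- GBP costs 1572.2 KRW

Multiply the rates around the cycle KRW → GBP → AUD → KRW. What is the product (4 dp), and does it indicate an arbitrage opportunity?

0.9776 (arbitrage exists)

Around KRW → GBP → AUD → KRW: 1 ÷ 1572.2 × 1.9155 × 802.42 = 0.977634
Product < 1; profitable direction is KRW → AUD → GBP → KRW.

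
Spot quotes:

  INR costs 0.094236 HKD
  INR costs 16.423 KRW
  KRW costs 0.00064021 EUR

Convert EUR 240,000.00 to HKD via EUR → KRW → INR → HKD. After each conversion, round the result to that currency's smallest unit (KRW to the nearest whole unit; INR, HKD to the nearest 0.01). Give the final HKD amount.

HKD 2,151,063.04

EUR 240,000.00 ÷ 0.00064021 = KRW 374,876,993
KRW 374,876,993 ÷ 16.423 = INR 22,826,340.68
INR 22,826,340.68 × 0.094236 = HKD 2,151,063.04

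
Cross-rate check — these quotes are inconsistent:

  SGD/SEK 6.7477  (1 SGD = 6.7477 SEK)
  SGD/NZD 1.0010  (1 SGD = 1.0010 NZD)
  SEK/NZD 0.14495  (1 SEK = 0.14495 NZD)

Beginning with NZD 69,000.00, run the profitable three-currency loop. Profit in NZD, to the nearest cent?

Profitable loop is NZD → SEK → SGD → NZD:
NZD 69,000.00 ÷ 0.14495 = SEK 476,026.22
SEK 476,026.22 ÷ 6.7477 = SGD 70,546.44
SGD 70,546.44 × 1.0010 = NZD 70,616.99
Profit = NZD 70,616.99 − NZD 69,000.00

Profit: NZD 1,616.99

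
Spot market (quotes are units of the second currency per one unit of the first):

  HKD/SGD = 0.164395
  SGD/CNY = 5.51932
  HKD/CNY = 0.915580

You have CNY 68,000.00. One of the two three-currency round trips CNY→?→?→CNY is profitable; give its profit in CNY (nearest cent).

Profitable loop is CNY → SGD → HKD → CNY:
CNY 68,000.00 ÷ 5.51932 = SGD 12,320.36
SGD 12,320.36 ÷ 0.164395 = HKD 74,943.63
HKD 74,943.63 × 0.915580 = CNY 68,616.89
Profit = CNY 68,616.89 − CNY 68,000.00

Profit: CNY 616.89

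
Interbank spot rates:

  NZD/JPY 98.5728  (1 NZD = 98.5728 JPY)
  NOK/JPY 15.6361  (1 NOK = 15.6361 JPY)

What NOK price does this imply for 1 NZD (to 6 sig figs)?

1 NZD × 98.5728 = 98.5728 JPY
98.5728 JPY ÷ 15.6361 = 6.30418 NOK

NZD/NOK = 6.30418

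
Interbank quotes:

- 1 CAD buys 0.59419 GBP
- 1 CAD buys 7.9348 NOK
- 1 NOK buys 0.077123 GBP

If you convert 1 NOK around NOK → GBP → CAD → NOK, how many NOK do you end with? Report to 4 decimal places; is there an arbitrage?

1.0299 (arbitrage exists)

Around NOK → GBP → CAD → NOK: 1 × 0.077123 ÷ 0.59419 × 7.9348 = 1.029899
Product > 1; profitable direction is NOK → GBP → CAD → NOK.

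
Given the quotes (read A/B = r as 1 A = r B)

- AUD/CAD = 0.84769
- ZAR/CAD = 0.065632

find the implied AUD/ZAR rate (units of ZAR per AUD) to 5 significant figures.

1 AUD × 0.84769 = 0.84769 CAD
0.84769 CAD ÷ 0.065632 = 12.9158 ZAR

AUD/ZAR = 12.916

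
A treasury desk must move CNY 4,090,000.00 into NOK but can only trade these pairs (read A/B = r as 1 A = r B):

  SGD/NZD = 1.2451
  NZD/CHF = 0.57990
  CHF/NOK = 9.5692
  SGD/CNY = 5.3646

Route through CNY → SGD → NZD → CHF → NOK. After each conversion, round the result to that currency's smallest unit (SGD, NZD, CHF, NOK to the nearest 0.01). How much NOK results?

NOK 5,267,674.56

CNY 4,090,000.00 ÷ 5.3646 = SGD 762,405.40
SGD 762,405.40 × 1.2451 = NZD 949,270.96
NZD 949,270.96 × 0.57990 = CHF 550,482.23
CHF 550,482.23 × 9.5692 = NOK 5,267,674.56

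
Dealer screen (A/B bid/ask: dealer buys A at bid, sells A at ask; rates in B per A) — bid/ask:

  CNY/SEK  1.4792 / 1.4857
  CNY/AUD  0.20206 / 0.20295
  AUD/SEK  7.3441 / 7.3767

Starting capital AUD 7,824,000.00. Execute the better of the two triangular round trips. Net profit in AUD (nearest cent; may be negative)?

Best loop AUD → SEK → CNY → AUD:
AUD 7,824,000.00 × 7.3441 (sell AUD at bid) = SEK 57,460,238.40
SEK 57,460,238.40 ÷ 1.4857 (buy CNY at ask) = CNY 38,675,532.34
CNY 38,675,532.34 × 0.20206 (sell CNY at bid) = AUD 7,814,778.06

Net result: AUD -9,221.94 (no profitable arbitrage after spreads)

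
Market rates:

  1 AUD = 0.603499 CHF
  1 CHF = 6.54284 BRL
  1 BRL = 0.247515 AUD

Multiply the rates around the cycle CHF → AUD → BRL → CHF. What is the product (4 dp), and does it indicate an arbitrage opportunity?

1.0232 (arbitrage exists)

Around CHF → AUD → BRL → CHF: 1 ÷ 0.603499 ÷ 0.247515 ÷ 6.54284 = 1.023188
Product > 1; profitable direction is CHF → AUD → BRL → CHF.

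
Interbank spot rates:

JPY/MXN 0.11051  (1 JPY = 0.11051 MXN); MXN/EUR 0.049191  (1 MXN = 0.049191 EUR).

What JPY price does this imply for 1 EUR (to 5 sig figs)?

EUR/JPY = 183.96

1 EUR ÷ 0.049191 = 20.3289 MXN
20.3289 MXN ÷ 0.11051 = 183.955 JPY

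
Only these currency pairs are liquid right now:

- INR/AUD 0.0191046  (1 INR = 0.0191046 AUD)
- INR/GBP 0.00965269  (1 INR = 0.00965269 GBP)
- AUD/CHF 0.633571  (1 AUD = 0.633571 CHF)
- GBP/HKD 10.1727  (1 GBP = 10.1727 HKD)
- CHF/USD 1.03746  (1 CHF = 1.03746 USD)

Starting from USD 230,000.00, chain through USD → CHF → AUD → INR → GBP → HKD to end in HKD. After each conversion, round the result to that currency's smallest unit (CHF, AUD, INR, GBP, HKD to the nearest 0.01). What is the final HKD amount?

USD 230,000.00 ÷ 1.03746 = CHF 221,695.29
CHF 221,695.29 ÷ 0.633571 = AUD 349,913.88
AUD 349,913.88 ÷ 0.0191046 = INR 18,315,687.32
INR 18,315,687.32 × 0.00965269 = GBP 176,795.65
GBP 176,795.65 × 10.1727 = HKD 1,798,489.11

HKD 1,798,489.11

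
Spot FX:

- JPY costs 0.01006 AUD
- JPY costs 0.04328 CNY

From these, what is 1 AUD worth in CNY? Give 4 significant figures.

1 AUD ÷ 0.01006 = 99.4036 JPY
99.4036 JPY × 0.04328 = 4.30219 CNY

AUD/CNY = 4.302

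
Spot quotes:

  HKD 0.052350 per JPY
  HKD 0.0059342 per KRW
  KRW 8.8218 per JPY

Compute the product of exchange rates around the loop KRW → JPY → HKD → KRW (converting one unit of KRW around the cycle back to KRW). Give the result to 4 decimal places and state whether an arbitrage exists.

Around KRW → JPY → HKD → KRW: 1 ÷ 8.8218 × 0.052350 ÷ 0.0059342 = 0.999994
Product ≈ 1 (deviation 0.001%, within rounding noise).

1.0000 (no arbitrage)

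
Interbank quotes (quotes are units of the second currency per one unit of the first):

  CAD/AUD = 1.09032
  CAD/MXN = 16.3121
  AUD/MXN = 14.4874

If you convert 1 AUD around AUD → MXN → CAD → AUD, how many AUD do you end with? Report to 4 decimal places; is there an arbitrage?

Around AUD → MXN → CAD → AUD: 1 × 14.4874 ÷ 16.3121 × 1.09032 = 0.968355
Product < 1; profitable direction is AUD → CAD → MXN → AUD.

0.9684 (arbitrage exists)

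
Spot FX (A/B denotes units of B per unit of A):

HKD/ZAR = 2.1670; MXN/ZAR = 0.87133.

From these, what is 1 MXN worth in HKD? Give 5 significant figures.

MXN/HKD = 0.40209

1 MXN × 0.87133 = 0.87133 ZAR
0.87133 ZAR ÷ 2.1670 = 0.40209 HKD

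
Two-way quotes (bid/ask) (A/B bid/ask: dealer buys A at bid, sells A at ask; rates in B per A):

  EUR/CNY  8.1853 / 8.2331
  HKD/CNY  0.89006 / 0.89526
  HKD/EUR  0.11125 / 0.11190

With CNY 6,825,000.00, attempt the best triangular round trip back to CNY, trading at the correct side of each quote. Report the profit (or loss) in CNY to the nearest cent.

Net profit: CNY 117,055.73

Best loop CNY → HKD → EUR → CNY:
CNY 6,825,000.00 ÷ 0.89526 (buy HKD at ask) = HKD 7,623,483.68
HKD 7,623,483.68 × 0.11125 (sell HKD at bid) = EUR 848,112.56
EUR 848,112.56 × 8.1853 (sell EUR at bid) = CNY 6,942,055.73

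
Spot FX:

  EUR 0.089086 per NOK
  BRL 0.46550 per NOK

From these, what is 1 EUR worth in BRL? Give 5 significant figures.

1 EUR ÷ 0.089086 = 11.2251 NOK
11.2251 NOK × 0.46550 = 5.22529 BRL

EUR/BRL = 5.2253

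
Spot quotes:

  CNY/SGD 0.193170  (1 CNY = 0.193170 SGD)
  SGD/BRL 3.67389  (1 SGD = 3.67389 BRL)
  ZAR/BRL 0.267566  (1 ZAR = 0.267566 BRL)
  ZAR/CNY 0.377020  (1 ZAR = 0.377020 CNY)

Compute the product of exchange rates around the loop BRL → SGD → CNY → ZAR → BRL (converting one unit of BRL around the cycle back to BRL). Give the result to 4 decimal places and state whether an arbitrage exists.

1.0000 (no arbitrage)

Around BRL → SGD → CNY → ZAR → BRL: 1 ÷ 3.67389 ÷ 0.193170 ÷ 0.377020 × 0.267566 = 1.000002
Product ≈ 1 (deviation 0.000%, within rounding noise).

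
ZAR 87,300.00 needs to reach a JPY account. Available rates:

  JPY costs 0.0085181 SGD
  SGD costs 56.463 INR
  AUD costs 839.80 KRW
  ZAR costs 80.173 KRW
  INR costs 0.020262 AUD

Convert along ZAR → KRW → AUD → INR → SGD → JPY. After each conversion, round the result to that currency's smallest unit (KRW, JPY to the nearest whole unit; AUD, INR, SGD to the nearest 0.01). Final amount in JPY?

JPY 855,219

ZAR 87,300.00 × 80.173 = KRW 6,999,103
KRW 6,999,103 ÷ 839.80 = AUD 8,334.25
AUD 8,334.25 ÷ 0.020262 = INR 411,324.15
INR 411,324.15 ÷ 56.463 = SGD 7,284.84
SGD 7,284.84 ÷ 0.0085181 = JPY 855,219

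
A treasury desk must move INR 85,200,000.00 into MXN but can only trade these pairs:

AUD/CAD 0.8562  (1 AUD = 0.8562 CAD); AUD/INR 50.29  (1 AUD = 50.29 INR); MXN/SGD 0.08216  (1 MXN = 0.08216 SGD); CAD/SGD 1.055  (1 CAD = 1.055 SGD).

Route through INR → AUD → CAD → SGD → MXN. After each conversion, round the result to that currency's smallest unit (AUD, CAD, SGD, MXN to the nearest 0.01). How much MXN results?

INR 85,200,000.00 ÷ 50.29 = AUD 1,694,173.79
AUD 1,694,173.79 × 0.8562 = CAD 1,450,551.60
CAD 1,450,551.60 × 1.055 = SGD 1,530,331.94
SGD 1,530,331.94 ÷ 0.08216 = MXN 18,626,240.75

MXN 18,626,240.75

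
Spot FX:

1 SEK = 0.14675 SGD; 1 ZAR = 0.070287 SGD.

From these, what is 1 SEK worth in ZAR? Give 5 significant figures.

SEK/ZAR = 2.0879

1 SEK × 0.14675 = 0.14675 SGD
0.14675 SGD ÷ 0.070287 = 2.08787 ZAR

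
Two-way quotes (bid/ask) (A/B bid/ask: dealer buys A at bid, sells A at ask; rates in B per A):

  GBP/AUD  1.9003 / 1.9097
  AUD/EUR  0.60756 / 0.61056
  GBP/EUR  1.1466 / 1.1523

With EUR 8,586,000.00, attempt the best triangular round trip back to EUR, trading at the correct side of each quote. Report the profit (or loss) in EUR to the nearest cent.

Net profit: EUR 16,737.36

Best loop EUR → GBP → AUD → EUR:
EUR 8,586,000.00 ÷ 1.1523 (buy GBP at ask) = GBP 7,451,184.59
GBP 7,451,184.59 × 1.9003 (sell GBP at bid) = AUD 14,159,486.07
AUD 14,159,486.07 × 0.60756 (sell AUD at bid) = EUR 8,602,737.36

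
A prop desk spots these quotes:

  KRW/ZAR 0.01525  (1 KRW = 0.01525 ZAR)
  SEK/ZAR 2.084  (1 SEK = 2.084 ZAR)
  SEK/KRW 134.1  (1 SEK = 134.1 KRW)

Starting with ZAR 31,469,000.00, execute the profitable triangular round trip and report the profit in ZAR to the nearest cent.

Profit: ZAR 599,750.26

Profitable loop is ZAR → KRW → SEK → ZAR:
ZAR 31,469,000.00 ÷ 0.01525 = KRW 2,063,540,984
KRW 2,063,540,984 ÷ 134.1 = SEK 15,388,075.94
SEK 15,388,075.94 × 2.084 = ZAR 32,068,750.26
Profit = ZAR 32,068,750.26 − ZAR 31,469,000.00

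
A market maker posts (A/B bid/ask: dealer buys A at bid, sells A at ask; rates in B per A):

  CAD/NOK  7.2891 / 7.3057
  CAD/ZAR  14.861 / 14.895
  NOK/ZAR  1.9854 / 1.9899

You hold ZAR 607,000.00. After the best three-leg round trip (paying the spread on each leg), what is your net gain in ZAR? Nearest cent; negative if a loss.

Net profit: ZAR 13,502.65

Best loop ZAR → NOK → CAD → ZAR:
ZAR 607,000.00 ÷ 1.9899 (buy NOK at ask) = NOK 305,040.45
NOK 305,040.45 ÷ 7.3057 (buy CAD at ask) = CAD 41,753.76
CAD 41,753.76 × 14.861 (sell CAD at bid) = ZAR 620,502.65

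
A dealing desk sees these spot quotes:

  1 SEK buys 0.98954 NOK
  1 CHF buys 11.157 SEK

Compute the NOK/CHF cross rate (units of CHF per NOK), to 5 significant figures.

1 NOK ÷ 0.98954 = 1.01057 SEK
1.01057 SEK ÷ 11.157 = 0.0905773 CHF

NOK/CHF = 0.090577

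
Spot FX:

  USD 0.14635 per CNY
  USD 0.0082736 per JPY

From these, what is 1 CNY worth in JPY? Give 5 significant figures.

CNY/JPY = 17.689

1 CNY × 0.14635 = 0.14635 USD
0.14635 USD ÷ 0.0082736 = 17.6888 JPY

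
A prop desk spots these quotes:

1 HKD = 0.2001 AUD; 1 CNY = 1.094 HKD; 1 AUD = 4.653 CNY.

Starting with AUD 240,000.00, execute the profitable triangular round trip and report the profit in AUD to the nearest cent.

Profitable loop is AUD → CNY → HKD → AUD:
AUD 240,000.00 × 4.653 = CNY 1,116,720.00
CNY 1,116,720.00 × 1.094 = HKD 1,221,691.68
HKD 1,221,691.68 × 0.2001 = AUD 244,460.51
Profit = AUD 244,460.51 − AUD 240,000.00

Profit: AUD 4,460.51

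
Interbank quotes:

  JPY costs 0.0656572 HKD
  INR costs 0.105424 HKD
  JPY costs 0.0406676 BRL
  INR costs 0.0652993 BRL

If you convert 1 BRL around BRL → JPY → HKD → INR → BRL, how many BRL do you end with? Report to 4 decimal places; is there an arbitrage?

1.0000 (no arbitrage)

Around BRL → JPY → HKD → INR → BRL: 1 ÷ 0.0406676 × 0.0656572 ÷ 0.105424 × 0.0652993 = 1.000007
Product ≈ 1 (deviation 0.001%, within rounding noise).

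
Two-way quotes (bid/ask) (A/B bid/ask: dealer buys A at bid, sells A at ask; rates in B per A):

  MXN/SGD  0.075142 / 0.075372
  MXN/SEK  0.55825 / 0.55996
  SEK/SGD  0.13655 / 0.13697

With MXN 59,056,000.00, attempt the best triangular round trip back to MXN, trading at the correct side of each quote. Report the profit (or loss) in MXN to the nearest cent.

Net profit: MXN 671,512.05

Best loop MXN → SEK → SGD → MXN:
MXN 59,056,000.00 × 0.55825 (sell MXN at bid) = SEK 32,968,012.00
SEK 32,968,012.00 × 0.13655 (sell SEK at bid) = SGD 4,501,782.04
SGD 4,501,782.04 ÷ 0.075372 (buy MXN at ask) = MXN 59,727,512.05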